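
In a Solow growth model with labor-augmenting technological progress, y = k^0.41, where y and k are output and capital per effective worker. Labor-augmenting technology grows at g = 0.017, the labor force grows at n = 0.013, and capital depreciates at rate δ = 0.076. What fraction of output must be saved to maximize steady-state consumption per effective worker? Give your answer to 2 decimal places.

n + g + δ = 0.013 + 0.017 + 0.076 = 0.106.
At the golden rule MPK = n+g+δ, and in any Cobb-Douglas steady state s = (n+g+δ)·k/y = MPK·k/y = capital's share 0.41.

s_gold = 0.41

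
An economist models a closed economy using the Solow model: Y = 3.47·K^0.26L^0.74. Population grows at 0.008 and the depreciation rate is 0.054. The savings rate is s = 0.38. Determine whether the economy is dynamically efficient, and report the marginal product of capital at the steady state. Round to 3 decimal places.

dynamically inefficient; MPK ≈ 0.042

The effective depreciation rate is n + δ = 0.008 + 0.054 = 0.062.
Steady-state k*: s·A·k^0.26 = 0.062·k gives k* = (0.38·3.47/0.062)^(1/0.74) ≈ 62.2613.
MPK = 0.26·3.47·62.2613^(-0.74) ≈ 0.0424.
MPK < n+δ = 0.062, so the economy is dynamically inefficient (over-saving).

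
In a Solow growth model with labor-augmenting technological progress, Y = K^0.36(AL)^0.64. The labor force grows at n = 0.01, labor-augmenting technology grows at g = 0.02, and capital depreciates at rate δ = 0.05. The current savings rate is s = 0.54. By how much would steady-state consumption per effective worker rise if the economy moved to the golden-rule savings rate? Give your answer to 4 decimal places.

n + g + δ = 0.01 + 0.02 + 0.05 = 0.08.
Current steady state (s = 0.54): k* = (0.54/0.08)^(1/0.64) ≈ 19.7600, y* = 19.7600^0.36 ≈ 2.9274, c* = (1−0.54)·2.9274 ≈ 1.3466.
Setting f'(k) = n+g+δ gives 0.36·k^(0.36−1) = 0.08, hence k_gold = (0.36/0.08)^(1/0.64) ≈ 10.4868.
y_gold = 10.4868^0.36 ≈ 2.3304, c_gold = y_gold − 0.08·k_gold ≈ 1.4915.
Gain: Δc = 1.4915 − 1.3466 ≈ 0.1449.

Δc ≈ 0.1449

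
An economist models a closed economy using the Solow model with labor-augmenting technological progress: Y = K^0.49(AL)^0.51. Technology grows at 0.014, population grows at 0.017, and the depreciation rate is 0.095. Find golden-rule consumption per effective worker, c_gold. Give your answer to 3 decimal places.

c_gold ≈ 1.880

The effective depreciation rate is n + g + δ = 0.017 + 0.014 + 0.095 = 0.126.
At the golden rule the marginal product of capital equals n+g+δ: 0.49·k^(0.49−1) = 0.126. Solving, k_gold = (0.49/0.126)^(1/0.51) ≈ 14.3391.
y_gold = 14.3391^0.49 ≈ 3.6872.
c_gold = y_gold − (n+g+δ)·k_gold = 3.6872 − 0.126·14.3391 ≈ 1.8805.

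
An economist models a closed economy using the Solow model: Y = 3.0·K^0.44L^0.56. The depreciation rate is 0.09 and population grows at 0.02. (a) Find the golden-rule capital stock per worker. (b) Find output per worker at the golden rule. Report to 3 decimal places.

Capital per worker breaks even when investment replaces (n + δ)·k; here n + δ = 0.11.
Maximizing c = f(k) − (n+δ)·k gives f'(k) = n+δ, i.e. 0.44·3.0·k^(0.44−1) = 0.11, so k_gold = (0.44·3.0/0.11)^(1/0.56) ≈ 84.5492.
y_gold = 3.0·84.5492^0.44 ≈ 21.1373.

(a) k_gold ≈ 84.549; (b) y_gold ≈ 21.137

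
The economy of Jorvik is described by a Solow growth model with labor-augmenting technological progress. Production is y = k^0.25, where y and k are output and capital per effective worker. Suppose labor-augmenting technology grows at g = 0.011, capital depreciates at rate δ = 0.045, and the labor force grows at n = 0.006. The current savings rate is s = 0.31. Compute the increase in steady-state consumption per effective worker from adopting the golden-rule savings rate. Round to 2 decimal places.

Δc ≈ 0.01

n + g + δ = 0.006 + 0.011 + 0.045 = 0.062.
Current steady state (s = 0.31): k* = (0.31/0.062)^(1/0.75) ≈ 8.5499, y* = 8.5499^0.25 ≈ 1.7100, c* = (1−0.31)·1.7100 ≈ 1.1799.
Maximizing c = f(k) − (n+g+δ)·k gives f'(k) = n+g+δ, i.e. 0.25·k^(0.25−1) = 0.062, so k_gold = (0.25/0.062)^(1/0.75) ≈ 6.4180.
y_gold = 6.4180^0.25 ≈ 1.5917, c_gold = y_gold − 0.062·k_gold ≈ 1.1937.
Gain: Δc = 1.1937 − 1.1799 ≈ 0.0139.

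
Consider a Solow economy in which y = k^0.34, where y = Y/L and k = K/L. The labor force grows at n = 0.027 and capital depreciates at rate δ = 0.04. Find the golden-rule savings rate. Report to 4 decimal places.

s_gold = 0.3400

The effective depreciation rate is n + δ = 0.027 + 0.04 = 0.067.
At the golden rule MPK = n+δ, and in any Cobb-Douglas steady state s = (n+δ)·k/y = MPK·k/y = capital's share 0.34.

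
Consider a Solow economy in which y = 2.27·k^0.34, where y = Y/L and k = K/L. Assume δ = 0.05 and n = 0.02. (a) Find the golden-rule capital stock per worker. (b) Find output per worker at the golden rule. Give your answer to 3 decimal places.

(a) k_gold ≈ 37.967; (b) y_gold ≈ 7.817

The effective depreciation rate is n + δ = 0.02 + 0.05 = 0.07.
Golden rule sets MPK = n+δ: 0.34·2.27·k^(0.34−1) = 0.07, so k_gold = (0.34·2.27/0.07)^(1/0.66) ≈ 37.9668.
y_gold = 2.27·37.9668^0.34 ≈ 7.8167.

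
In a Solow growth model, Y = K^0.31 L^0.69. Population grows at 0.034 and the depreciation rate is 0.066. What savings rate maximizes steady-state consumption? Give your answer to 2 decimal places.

s_gold = 0.31

Break-even investment rate: n + δ = 0.034 + 0.066 = 0.1.
At the golden rule MPK = n+δ, and in any Cobb-Douglas steady state s = (n+δ)·k/y = MPK·k/y = capital's share 0.31.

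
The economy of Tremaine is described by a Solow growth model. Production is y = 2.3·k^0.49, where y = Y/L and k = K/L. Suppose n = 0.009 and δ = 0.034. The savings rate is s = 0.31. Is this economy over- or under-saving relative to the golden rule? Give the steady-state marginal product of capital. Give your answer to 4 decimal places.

Break-even investment rate: n + δ = 0.009 + 0.034 = 0.043.
Steady-state k*: s·A·k^0.49 = 0.043·k gives k* = (0.31·2.3/0.043)^(1/0.51) ≈ 246.2713.
MPK = 0.49·2.3·246.2713^(-0.51) ≈ 0.0680.
MPK > n+δ = 0.043, so the economy is dynamically efficient (under-saving).

under-saving; MPK ≈ 0.0680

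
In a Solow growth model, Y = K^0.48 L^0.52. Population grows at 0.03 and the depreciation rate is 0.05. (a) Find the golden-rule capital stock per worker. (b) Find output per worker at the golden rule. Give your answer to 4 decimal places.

(a) k_gold ≈ 31.3650; (b) y_gold ≈ 5.2275

Capital per worker breaks even when investment replaces (n + δ)·k; here n + δ = 0.08.
At the golden rule the marginal product of capital equals n+δ: 0.48·k^(0.48−1) = 0.08. Solving, k_gold = (0.48/0.08)^(1/0.52) ≈ 31.3650.
y_gold = 31.3650^0.48 ≈ 5.2275.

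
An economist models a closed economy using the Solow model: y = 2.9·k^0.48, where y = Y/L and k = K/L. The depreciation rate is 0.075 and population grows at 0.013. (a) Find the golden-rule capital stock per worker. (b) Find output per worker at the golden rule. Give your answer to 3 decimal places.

(a) k_gold ≈ 202.335; (b) y_gold ≈ 37.095

n + δ = 0.013 + 0.075 = 0.088.
Setting f'(k) = n+δ gives 0.48·2.9·k^(0.48−1) = 0.088, hence k_gold = (0.48·2.9/0.088)^(1/0.52) ≈ 202.3347.
y_gold = 2.9·202.3347^0.48 ≈ 37.0947.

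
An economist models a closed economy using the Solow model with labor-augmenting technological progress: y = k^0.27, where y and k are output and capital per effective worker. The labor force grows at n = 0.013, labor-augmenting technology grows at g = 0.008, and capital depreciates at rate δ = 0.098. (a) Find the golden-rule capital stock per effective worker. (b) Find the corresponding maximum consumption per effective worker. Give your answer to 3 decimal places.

The effective depreciation rate is n + g + δ = 0.013 + 0.008 + 0.098 = 0.119.
Setting f'(k) = n+g+δ gives 0.27·k^(0.27−1) = 0.119, hence k_gold = (0.27/0.119)^(1/0.73) ≈ 3.0720.
y_gold = 3.0720^0.27 ≈ 1.3540; c_gold = y_gold − 0.119·k_gold ≈ 0.9884.

(a) k_gold ≈ 3.072; (b) c_gold ≈ 0.988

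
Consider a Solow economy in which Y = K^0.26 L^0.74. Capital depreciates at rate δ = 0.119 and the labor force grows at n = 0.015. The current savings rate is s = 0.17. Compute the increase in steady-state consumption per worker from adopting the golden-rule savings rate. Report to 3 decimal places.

The effective depreciation rate is n + δ = 0.015 + 0.119 = 0.134.
Current steady state (s = 0.17): k* = (0.17/0.134)^(1/0.74) ≈ 1.3793, y* = 1.3793^0.26 ≈ 1.0872, c* = (1−0.17)·1.0872 ≈ 0.9024.
Maximizing c = f(k) − (n+δ)·k gives f'(k) = n+δ, i.e. 0.26·k^(0.26−1) = 0.134, so k_gold = (0.26/0.134)^(1/0.74) ≈ 2.4491.
y_gold = 2.4491^0.26 ≈ 1.2622, c_gold = y_gold − 0.134·k_gold ≈ 0.9341.
Gain: Δc = 0.9341 − 0.9024 ≈ 0.0317.

Δc ≈ 0.032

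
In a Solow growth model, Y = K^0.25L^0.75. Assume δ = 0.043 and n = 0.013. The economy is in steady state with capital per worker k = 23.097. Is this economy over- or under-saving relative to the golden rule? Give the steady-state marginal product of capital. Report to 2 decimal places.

n + δ = 0.013 + 0.043 = 0.056.
MPK = 0.25·k^(0.25−1) = 0.25·23.097^(-0.75) ≈ 0.0237.
MPK < 0.056, so the economy is dynamically inefficient (over-saving).

over-saving; MPK ≈ 0.02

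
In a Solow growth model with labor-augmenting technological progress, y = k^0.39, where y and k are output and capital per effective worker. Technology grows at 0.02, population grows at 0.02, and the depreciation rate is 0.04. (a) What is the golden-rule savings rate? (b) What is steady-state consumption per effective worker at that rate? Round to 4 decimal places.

n + g + δ = 0.02 + 0.02 + 0.04 = 0.08.
For Cobb-Douglas, s_gold equals capital's share: s_gold = 0.39.
Maximizing c = f(k) − (n+g+δ)·k gives f'(k) = n+g+δ, i.e. 0.39·k^(0.39−1) = 0.08, so k_gold = (0.39/0.08)^(1/0.61) ≈ 13.4223.
y_gold = 13.4223^0.39 ≈ 2.7533; c_gold = (1−0.39)·y_gold ≈ 1.6795.

(a) s_gold = 0.3900; (b) c_gold ≈ 1.6795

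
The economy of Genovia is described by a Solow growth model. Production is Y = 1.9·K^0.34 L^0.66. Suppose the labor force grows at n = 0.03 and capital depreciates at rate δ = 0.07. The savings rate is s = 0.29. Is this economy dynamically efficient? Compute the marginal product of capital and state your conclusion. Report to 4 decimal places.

dynamically efficient; MPK ≈ 0.1172

n + δ = 0.03 + 0.07 = 0.1.
Steady-state k*: s·A·k^0.34 = 0.1·k gives k* = (0.29·1.9/0.1)^(1/0.66) ≈ 13.2726.
MPK = 0.34·1.9·13.2726^(-0.66) ≈ 0.1172.
MPK > n+δ = 0.1, so the economy is dynamically efficient (under-saving).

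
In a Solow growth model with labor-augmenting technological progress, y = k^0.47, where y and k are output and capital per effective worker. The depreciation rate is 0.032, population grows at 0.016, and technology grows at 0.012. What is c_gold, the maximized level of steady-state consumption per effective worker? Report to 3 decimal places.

c_gold ≈ 3.289

Break-even investment rate: n + g + δ = 0.016 + 0.012 + 0.032 = 0.06.
Golden rule sets MPK = n+g+δ: 0.47·k^(0.47−1) = 0.06, so k_gold = (0.47/0.06)^(1/0.53) ≈ 48.6062.
y_gold = 48.6062^0.47 ≈ 6.2050.
c_gold = y_gold − (n+g+δ)·k_gold = 6.2050 − 0.06·48.6062 ≈ 3.2887.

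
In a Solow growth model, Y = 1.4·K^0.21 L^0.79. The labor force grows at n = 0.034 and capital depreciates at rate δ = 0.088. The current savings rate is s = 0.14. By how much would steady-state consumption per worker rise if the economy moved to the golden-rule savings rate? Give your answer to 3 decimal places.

Δc ≈ 0.032

n + δ = 0.034 + 0.088 = 0.122.
Current steady state (s = 0.14): k* = (0.14·1.4/0.122)^(1/0.79) ≈ 1.8223, y* = 1.4·1.8223^0.21 ≈ 1.5880, c* = (1−0.14)·1.5880 ≈ 1.3657.
At the golden rule the marginal product of capital equals n+δ: 0.21·1.4·k^(0.21−1) = 0.122. Solving, k_gold = (0.21·1.4/0.122)^(1/0.79) ≈ 3.0446.
y_gold = 1.4·3.0446^0.21 ≈ 1.7688, c_gold = y_gold − 0.122·k_gold ≈ 1.3973.
Gain: Δc = 1.3973 − 1.3657 ≈ 0.0316.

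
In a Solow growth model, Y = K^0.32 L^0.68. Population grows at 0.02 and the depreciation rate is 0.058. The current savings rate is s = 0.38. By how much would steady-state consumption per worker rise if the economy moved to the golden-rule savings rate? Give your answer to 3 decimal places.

Δc ≈ 0.015

n + δ = 0.02 + 0.058 = 0.078.
Current steady state (s = 0.38): k* = (0.38/0.078)^(1/0.68) ≈ 10.2638, y* = 10.2638^0.32 ≈ 2.1068, c* = (1−0.38)·2.1068 ≈ 1.3062.
Setting f'(k) = n+δ gives 0.32·k^(0.32−1) = 0.078, hence k_gold = (0.32/0.078)^(1/0.68) ≈ 7.9717.
y_gold = 7.9717^0.32 ≈ 1.9431, c_gold = y_gold − 0.078·k_gold ≈ 1.3213.
Gain: Δc = 1.3213 − 1.3062 ≈ 0.0151.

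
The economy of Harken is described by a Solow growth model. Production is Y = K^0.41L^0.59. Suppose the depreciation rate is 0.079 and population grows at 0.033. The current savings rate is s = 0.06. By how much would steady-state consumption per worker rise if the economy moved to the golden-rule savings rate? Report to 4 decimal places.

Δc ≈ 0.8445

Capital per worker breaks even when investment replaces (n + δ)·k; here n + δ = 0.112.
Current steady state (s = 0.06): k* = (0.06/0.112)^(1/0.59) ≈ 0.3472, y* = 0.3472^0.41 ≈ 0.6481, c* = (1−0.06)·0.6481 ≈ 0.6092.
At the golden rule the marginal product of capital equals n+δ: 0.41·k^(0.41−1) = 0.112. Solving, k_gold = (0.41/0.112)^(1/0.59) ≈ 9.0198.
y_gold = 9.0198^0.41 ≈ 2.4639, c_gold = y_gold − 0.112·k_gold ≈ 1.4537.
Gain: Δc = 1.4537 − 0.6092 ≈ 0.8445.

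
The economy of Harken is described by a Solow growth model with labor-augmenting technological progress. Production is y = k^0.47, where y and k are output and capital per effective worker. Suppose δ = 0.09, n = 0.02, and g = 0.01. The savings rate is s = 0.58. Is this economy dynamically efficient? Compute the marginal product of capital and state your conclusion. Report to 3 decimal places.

dynamically inefficient; MPK ≈ 0.097

Capital per effective worker breaks even when investment replaces (n + g + δ)·k; here n + g + δ = 0.12.
Steady-state k*: s·k^0.47 = 0.12·k gives k* = (0.58/0.12)^(1/0.53) ≈ 19.5448.
MPK = 0.47·19.5448^(-0.53) ≈ 0.0972.
MPK < n+g+δ = 0.12, so the economy is dynamically inefficient (over-saving).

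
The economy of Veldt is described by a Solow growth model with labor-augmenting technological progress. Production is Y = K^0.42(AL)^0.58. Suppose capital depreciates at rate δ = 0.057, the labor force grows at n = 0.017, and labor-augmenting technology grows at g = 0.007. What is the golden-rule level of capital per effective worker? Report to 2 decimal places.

n + g + δ = 0.017 + 0.007 + 0.057 = 0.081.
Maximizing c = f(k) − (n+g+δ)·k gives f'(k) = n+g+δ, i.e. 0.42·k^(0.42−1) = 0.081, so k_gold = (0.42/0.081)^(1/0.58) ≈ 17.0747.

k_gold ≈ 17.07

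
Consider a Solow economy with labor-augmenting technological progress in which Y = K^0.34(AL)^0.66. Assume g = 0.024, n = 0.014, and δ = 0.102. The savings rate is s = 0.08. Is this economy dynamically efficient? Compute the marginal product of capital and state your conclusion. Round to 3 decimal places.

dynamically efficient; MPK ≈ 0.595

Capital per effective worker breaks even when investment replaces (n + g + δ)·k; here n + g + δ = 0.14.
Steady-state k*: s·k^0.34 = 0.14·k gives k* = (0.08/0.14)^(1/0.66) ≈ 0.4283.
MPK = 0.34·0.4283^(-0.66) ≈ 0.5950.
MPK > n+g+δ = 0.14, so the economy is dynamically efficient (under-saving).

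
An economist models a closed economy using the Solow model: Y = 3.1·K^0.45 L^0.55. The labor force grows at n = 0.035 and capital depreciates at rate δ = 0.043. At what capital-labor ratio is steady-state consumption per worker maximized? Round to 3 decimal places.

Break-even investment rate: n + δ = 0.035 + 0.043 = 0.078.
Setting f'(k) = n+δ gives 0.45·3.1·k^(0.45−1) = 0.078, hence k_gold = (0.45·3.1/0.078)^(1/0.55) ≈ 189.3371.

k_gold ≈ 189.337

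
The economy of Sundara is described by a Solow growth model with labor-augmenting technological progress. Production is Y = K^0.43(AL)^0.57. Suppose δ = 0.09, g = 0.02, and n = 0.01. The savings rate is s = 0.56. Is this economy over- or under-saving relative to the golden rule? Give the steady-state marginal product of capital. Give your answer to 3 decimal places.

Capital per effective worker breaks even when investment replaces (n + g + δ)·k; here n + g + δ = 0.12.
Steady-state k*: s·k^0.43 = 0.12·k gives k* = (0.56/0.12)^(1/0.57) ≈ 14.9175.
MPK = 0.43·14.9175^(-0.57) ≈ 0.0921.
MPK < n+g+δ = 0.12, so the economy is dynamically inefficient (over-saving).

over-saving; MPK ≈ 0.092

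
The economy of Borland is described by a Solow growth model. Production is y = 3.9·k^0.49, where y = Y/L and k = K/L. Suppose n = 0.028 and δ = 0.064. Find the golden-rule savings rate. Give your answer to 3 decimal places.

Break-even investment rate: n + δ = 0.028 + 0.064 = 0.092.
At the golden rule MPK = n+δ, and in any Cobb-Douglas steady state s = (n+δ)·k/y = MPK·k/y = capital's share 0.49.

s_gold = 0.490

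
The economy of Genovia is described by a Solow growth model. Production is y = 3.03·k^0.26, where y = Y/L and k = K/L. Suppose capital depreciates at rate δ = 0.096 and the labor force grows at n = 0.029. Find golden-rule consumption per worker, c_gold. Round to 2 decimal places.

c_gold ≈ 4.28

The effective depreciation rate is n + δ = 0.029 + 0.096 = 0.125.
At the golden rule the marginal product of capital equals n+δ: 0.26·3.03·k^(0.26−1) = 0.125. Solving, k_gold = (0.26·3.03/0.125)^(1/0.74) ≈ 12.0341.
y_gold = 3.03·12.0341^0.26 ≈ 5.7856.
c_gold = y_gold − (n+δ)·k_gold = 5.7856 − 0.125·12.0341 ≈ 4.2814.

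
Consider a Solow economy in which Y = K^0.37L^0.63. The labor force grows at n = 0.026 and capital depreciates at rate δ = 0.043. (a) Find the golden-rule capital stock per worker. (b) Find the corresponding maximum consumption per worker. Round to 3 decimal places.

Break-even investment rate: n + δ = 0.026 + 0.043 = 0.069.
Setting f'(k) = n+δ gives 0.37·k^(0.37−1) = 0.069, hence k_gold = (0.37/0.069)^(1/0.63) ≈ 14.3781.
y_gold = 14.3781^0.37 ≈ 2.6813; c_gold = y_gold − 0.069·k_gold ≈ 1.6892.

(a) k_gold ≈ 14.378; (b) c_gold ≈ 1.689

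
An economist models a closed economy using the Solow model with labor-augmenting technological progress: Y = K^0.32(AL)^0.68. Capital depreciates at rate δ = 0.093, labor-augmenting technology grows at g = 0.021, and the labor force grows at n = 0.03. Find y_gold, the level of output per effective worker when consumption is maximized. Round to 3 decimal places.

y_gold ≈ 1.456

Capital per effective worker breaks even when investment replaces (n + g + δ)·k; here n + g + δ = 0.144.
Setting f'(k) = n+g+δ gives 0.32·k^(0.32−1) = 0.144, hence k_gold = (0.32/0.144)^(1/0.68) ≈ 3.2358.
Output: y_gold = k_gold^0.32 = 3.2358^0.32 ≈ 1.4561.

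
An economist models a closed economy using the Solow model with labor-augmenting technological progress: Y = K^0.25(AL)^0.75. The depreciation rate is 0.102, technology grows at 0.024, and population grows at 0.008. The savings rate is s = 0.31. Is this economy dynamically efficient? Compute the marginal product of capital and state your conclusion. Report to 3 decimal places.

dynamically inefficient; MPK ≈ 0.108

Capital per effective worker breaks even when investment replaces (n + g + δ)·k; here n + g + δ = 0.134.
Steady-state k*: s·k^0.25 = 0.134·k gives k* = (0.31/0.134)^(1/0.75) ≈ 3.0597.
MPK = 0.25·3.0597^(-0.75) ≈ 0.1081.
MPK < n+g+δ = 0.134, so the economy is dynamically inefficient (over-saving).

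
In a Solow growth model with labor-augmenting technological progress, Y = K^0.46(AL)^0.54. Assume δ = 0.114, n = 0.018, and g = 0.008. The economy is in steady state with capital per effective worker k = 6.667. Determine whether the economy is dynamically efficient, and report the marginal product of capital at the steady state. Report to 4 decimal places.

dynamically efficient; MPK ≈ 0.1651

Break-even investment rate: n + g + δ = 0.018 + 0.008 + 0.114 = 0.14.
MPK = 0.46·k^(0.46−1) = 0.46·6.667^(-0.54) ≈ 0.1651.
MPK > 0.14, so the economy is dynamically efficient (under-saving).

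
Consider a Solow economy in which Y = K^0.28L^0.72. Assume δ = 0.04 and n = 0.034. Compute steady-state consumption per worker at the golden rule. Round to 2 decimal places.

Break-even investment rate: n + δ = 0.034 + 0.04 = 0.074.
At the golden rule the marginal product of capital equals n+δ: 0.28·k^(0.28−1) = 0.074. Solving, k_gold = (0.28/0.074)^(1/0.72) ≈ 6.3486.
y_gold = 6.3486^0.28 ≈ 1.6778.
c_gold = y_gold − (n+δ)·k_gold = 1.6778 − 0.074·6.3486 ≈ 1.2080.

c_gold ≈ 1.21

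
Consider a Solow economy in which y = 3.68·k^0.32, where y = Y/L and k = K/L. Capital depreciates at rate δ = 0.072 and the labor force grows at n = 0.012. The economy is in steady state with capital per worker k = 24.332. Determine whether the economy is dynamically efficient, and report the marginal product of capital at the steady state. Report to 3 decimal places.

dynamically efficient; MPK ≈ 0.134

n + δ = 0.012 + 0.072 = 0.084.
MPK = 0.32·3.68·k^(0.32−1) = 0.32·3.68·24.332^(-0.68) ≈ 0.1344.
MPK > 0.084, so the economy is dynamically efficient (under-saving).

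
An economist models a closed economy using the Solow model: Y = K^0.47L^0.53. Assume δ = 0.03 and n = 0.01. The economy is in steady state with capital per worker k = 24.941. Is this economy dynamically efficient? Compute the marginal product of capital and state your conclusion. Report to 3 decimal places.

Break-even investment rate: n + δ = 0.01 + 0.03 = 0.04.
MPK = 0.47·k^(0.47−1) = 0.47·24.941^(-0.53) ≈ 0.0855.
MPK > 0.04, so the economy is dynamically efficient (under-saving).

dynamically efficient; MPK ≈ 0.085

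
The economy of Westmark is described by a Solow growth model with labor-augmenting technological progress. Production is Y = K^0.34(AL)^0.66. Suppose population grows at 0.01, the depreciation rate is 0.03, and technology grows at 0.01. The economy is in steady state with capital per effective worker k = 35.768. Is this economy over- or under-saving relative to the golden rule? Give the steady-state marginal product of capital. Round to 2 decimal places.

Capital per effective worker breaks even when investment replaces (n + g + δ)·k; here n + g + δ = 0.05.
MPK = 0.34·k^(0.34−1) = 0.34·35.768^(-0.66) ≈ 0.0321.
MPK < 0.05, so the economy is dynamically inefficient (over-saving).

over-saving; MPK ≈ 0.03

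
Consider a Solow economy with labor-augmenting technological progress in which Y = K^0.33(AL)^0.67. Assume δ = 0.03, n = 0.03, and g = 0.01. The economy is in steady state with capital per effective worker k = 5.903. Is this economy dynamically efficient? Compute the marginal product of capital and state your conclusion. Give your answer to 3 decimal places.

n + g + δ = 0.03 + 0.01 + 0.03 = 0.07.
MPK = 0.33·k^(0.33−1) = 0.33·5.903^(-0.67) ≈ 0.1004.
MPK > 0.07, so the economy is dynamically efficient (under-saving).

dynamically efficient; MPK ≈ 0.100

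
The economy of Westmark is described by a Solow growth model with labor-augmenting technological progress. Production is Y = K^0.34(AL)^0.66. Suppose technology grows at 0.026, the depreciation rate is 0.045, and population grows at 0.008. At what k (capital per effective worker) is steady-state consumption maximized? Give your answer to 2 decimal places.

Break-even investment rate: n + g + δ = 0.008 + 0.026 + 0.045 = 0.079.
Maximizing c = f(k) − (n+g+δ)·k gives f'(k) = n+g+δ, i.e. 0.34·k^(0.34−1) = 0.079, so k_gold = (0.34/0.079)^(1/0.66) ≈ 9.1281.

k_gold ≈ 9.13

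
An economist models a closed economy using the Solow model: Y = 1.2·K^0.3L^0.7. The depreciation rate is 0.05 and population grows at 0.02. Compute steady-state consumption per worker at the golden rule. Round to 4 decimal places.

c_gold ≈ 1.6947

Break-even investment rate: n + δ = 0.02 + 0.05 = 0.07.
Golden rule sets MPK = n+δ: 0.3·1.2·k^(0.3−1) = 0.07, so k_gold = (0.3·1.2/0.07)^(1/0.7) ≈ 10.3754.
y_gold = 1.2·10.3754^0.3 ≈ 2.4209.
c_gold = y_gold − (n+δ)·k_gold = 2.4209 − 0.07·10.3754 ≈ 1.6947.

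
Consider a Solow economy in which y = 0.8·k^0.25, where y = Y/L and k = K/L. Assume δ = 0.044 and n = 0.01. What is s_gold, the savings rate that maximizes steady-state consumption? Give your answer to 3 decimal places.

The effective depreciation rate is n + δ = 0.01 + 0.044 = 0.054.
At the golden rule MPK = n+δ, and in any Cobb-Douglas steady state s = (n+δ)·k/y = MPK·k/y = capital's share 0.25.

s_gold = 0.250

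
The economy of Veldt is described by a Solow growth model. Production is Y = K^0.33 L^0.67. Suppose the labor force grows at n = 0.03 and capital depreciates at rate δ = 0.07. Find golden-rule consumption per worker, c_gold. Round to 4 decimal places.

c_gold ≈ 1.2063

Break-even investment rate: n + δ = 0.03 + 0.07 = 0.1.
Maximizing c = f(k) − (n+δ)·k gives f'(k) = n+δ, i.e. 0.33·k^(0.33−1) = 0.1, so k_gold = (0.33/0.1)^(1/0.67) ≈ 5.9416.
y_gold = 5.9416^0.33 ≈ 1.8005.
c_gold = y_gold − (n+δ)·k_gold = 1.8005 − 0.1·5.9416 ≈ 1.2063.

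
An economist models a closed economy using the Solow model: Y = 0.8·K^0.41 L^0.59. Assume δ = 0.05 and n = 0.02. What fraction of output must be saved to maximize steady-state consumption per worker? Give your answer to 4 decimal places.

Capital per worker breaks even when investment replaces (n + δ)·k; here n + δ = 0.07.
At the golden rule MPK = n+δ, and in any Cobb-Douglas steady state s = (n+δ)·k/y = MPK·k/y = capital's share 0.41.

s_gold = 0.4100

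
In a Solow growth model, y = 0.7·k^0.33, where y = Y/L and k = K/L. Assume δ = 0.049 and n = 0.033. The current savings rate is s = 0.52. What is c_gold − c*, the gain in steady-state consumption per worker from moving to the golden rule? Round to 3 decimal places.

Break-even investment rate: n + δ = 0.033 + 0.049 = 0.082.
Current steady state (s = 0.52): k* = (0.52·0.7/0.082)^(1/0.67) ≈ 9.2491, y* = 0.7·9.2491^0.33 ≈ 1.4585, c* = (1−0.52)·1.4585 ≈ 0.7001.
Golden rule sets MPK = n+δ: 0.33·0.7·k^(0.33−1) = 0.082, so k_gold = (0.33·0.7/0.082)^(1/0.67) ≈ 4.6918.
y_gold = 0.7·4.6918^0.33 ≈ 1.1658, c_gold = y_gold − 0.082·k_gold ≈ 0.7811.
Gain: Δc = 0.7811 − 0.7001 ≈ 0.0810.

Δc ≈ 0.081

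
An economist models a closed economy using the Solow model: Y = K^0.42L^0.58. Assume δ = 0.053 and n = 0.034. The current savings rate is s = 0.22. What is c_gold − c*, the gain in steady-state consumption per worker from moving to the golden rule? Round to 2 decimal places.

Δc ≈ 0.29

n + δ = 0.034 + 0.053 = 0.087.
Current steady state (s = 0.22): k* = (0.22/0.087)^(1/0.58) ≈ 4.9506, y* = 4.9506^0.42 ≈ 1.9578, c* = (1−0.22)·1.9578 ≈ 1.5270.
Setting f'(k) = n+δ gives 0.42·k^(0.42−1) = 0.087, hence k_gold = (0.42/0.087)^(1/0.58) ≈ 15.0954.
y_gold = 15.0954^0.42 ≈ 3.1269, c_gold = y_gold − 0.087·k_gold ≈ 1.8136.
Gain: Δc = 1.8136 − 1.5270 ≈ 0.2866.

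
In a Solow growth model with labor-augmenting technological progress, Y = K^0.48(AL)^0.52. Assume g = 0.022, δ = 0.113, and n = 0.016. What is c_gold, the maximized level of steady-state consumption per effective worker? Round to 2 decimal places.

c_gold ≈ 1.51

The effective depreciation rate is n + g + δ = 0.016 + 0.022 + 0.113 = 0.151.
Golden rule sets MPK = n+g+δ: 0.48·k^(0.48−1) = 0.151, so k_gold = (0.48/0.151)^(1/0.52) ≈ 9.2447.
y_gold = 9.2447^0.48 ≈ 2.9082.
c_gold = y_gold − (n+g+δ)·k_gold = 2.9082 − 0.151·9.2447 ≈ 1.5123.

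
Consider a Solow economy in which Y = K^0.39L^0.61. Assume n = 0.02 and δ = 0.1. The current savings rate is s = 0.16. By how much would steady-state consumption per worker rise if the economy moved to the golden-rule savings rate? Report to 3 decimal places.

Δc ≈ 0.286

Capital per worker breaks even when investment replaces (n + δ)·k; here n + δ = 0.12.
Current steady state (s = 0.16): k* = (0.16/0.12)^(1/0.61) ≈ 1.6026, y* = 1.6026^0.39 ≈ 1.2019, c* = (1−0.16)·1.2019 ≈ 1.0096.
At the golden rule the marginal product of capital equals n+δ: 0.39·k^(0.39−1) = 0.12. Solving, k_gold = (0.39/0.12)^(1/0.61) ≈ 6.9048.
y_gold = 6.9048^0.39 ≈ 2.1246, c_gold = y_gold − 0.12·k_gold ≈ 1.2960.
Gain: Δc = 1.2960 − 1.0096 ≈ 0.2864.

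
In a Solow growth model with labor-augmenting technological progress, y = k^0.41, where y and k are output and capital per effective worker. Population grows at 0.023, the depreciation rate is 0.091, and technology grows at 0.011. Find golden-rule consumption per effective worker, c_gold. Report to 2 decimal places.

The effective depreciation rate is n + g + δ = 0.023 + 0.011 + 0.091 = 0.125.
Maximizing c = f(k) − (n+g+δ)·k gives f'(k) = n+g+δ, i.e. 0.41·k^(0.41−1) = 0.125, so k_gold = (0.41/0.125)^(1/0.59) ≈ 7.4879.
y_gold = 7.4879^0.41 ≈ 2.2829.
c_gold = y_gold − (n+g+δ)·k_gold = 2.2829 − 0.125·7.4879 ≈ 1.3469.

c_gold ≈ 1.35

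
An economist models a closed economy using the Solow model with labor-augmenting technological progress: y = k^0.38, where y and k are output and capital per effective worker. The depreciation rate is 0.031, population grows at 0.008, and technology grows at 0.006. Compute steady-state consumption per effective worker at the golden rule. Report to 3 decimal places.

c_gold ≈ 2.292

Break-even investment rate: n + g + δ = 0.008 + 0.006 + 0.031 = 0.045.
Setting f'(k) = n+g+δ gives 0.38·k^(0.38−1) = 0.045, hence k_gold = (0.38/0.045)^(1/0.62) ≈ 31.2226.
y_gold = 31.2226^0.38 ≈ 3.6974.
c_gold = y_gold − (n+g+δ)·k_gold = 3.6974 − 0.045·31.2226 ≈ 2.2924.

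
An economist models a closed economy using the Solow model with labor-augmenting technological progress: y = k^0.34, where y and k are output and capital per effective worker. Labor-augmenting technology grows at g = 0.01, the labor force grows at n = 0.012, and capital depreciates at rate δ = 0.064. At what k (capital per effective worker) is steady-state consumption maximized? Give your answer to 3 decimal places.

k_gold ≈ 8.026

The effective depreciation rate is n + g + δ = 0.012 + 0.01 + 0.064 = 0.086.
Maximizing c = f(k) − (n+g+δ)·k gives f'(k) = n+g+δ, i.e. 0.34·k^(0.34−1) = 0.086, so k_gold = (0.34/0.086)^(1/0.66) ≈ 8.0263.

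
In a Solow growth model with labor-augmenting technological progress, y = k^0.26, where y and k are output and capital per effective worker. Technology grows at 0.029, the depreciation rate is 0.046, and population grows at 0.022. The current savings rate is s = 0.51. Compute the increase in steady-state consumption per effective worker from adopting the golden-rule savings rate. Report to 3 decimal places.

Δc ≈ 0.168

n + g + δ = 0.022 + 0.029 + 0.046 = 0.097.
Current steady state (s = 0.51): k* = (0.51/0.097)^(1/0.74) ≈ 9.4200, y* = 9.4200^0.26 ≈ 1.7917, c* = (1−0.51)·1.7917 ≈ 0.8779.
At the golden rule the marginal product of capital equals n+g+δ: 0.26·k^(0.26−1) = 0.097. Solving, k_gold = (0.26/0.097)^(1/0.74) ≈ 3.7901.
y_gold = 3.7901^0.26 ≈ 1.4140, c_gold = y_gold − 0.097·k_gold ≈ 1.0464.
Gain: Δc = 1.0464 − 0.8779 ≈ 0.1685.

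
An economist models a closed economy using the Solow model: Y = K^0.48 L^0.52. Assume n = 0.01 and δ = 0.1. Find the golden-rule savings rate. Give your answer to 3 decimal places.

s_gold = 0.480

Capital per worker breaks even when investment replaces (n + δ)·k; here n + δ = 0.11.
At the golden rule MPK = n+δ, and in any Cobb-Douglas steady state s = (n+δ)·k/y = MPK·k/y = capital's share 0.48.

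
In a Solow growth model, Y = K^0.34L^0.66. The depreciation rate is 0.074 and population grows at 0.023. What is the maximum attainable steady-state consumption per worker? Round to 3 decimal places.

Break-even investment rate: n + δ = 0.023 + 0.074 = 0.097.
At the golden rule the marginal product of capital equals n+δ: 0.34·k^(0.34−1) = 0.097. Solving, k_gold = (0.34/0.097)^(1/0.66) ≈ 6.6883.
y_gold = 6.6883^0.34 ≈ 1.9081.
c_gold = y_gold − (n+δ)·k_gold = 1.9081 − 0.097·6.6883 ≈ 1.2594.

c_gold ≈ 1.259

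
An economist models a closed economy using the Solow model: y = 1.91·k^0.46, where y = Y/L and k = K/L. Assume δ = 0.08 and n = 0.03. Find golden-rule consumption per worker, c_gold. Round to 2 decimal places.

The effective depreciation rate is n + δ = 0.03 + 0.08 = 0.11.
Setting f'(k) = n+δ gives 0.46·1.91·k^(0.46−1) = 0.11, hence k_gold = (0.46·1.91/0.11)^(1/0.54) ≈ 46.8930.
y_gold = 1.91·46.8930^0.46 ≈ 11.2136.
c_gold = y_gold − (n+δ)·k_gold = 11.2136 − 0.11·46.8930 ≈ 6.0553.

c_gold ≈ 6.06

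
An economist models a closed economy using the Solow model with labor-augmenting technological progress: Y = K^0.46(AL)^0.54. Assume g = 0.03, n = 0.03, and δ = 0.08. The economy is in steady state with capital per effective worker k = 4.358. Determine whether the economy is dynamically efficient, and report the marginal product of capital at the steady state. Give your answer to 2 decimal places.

dynamically efficient; MPK ≈ 0.21

The effective depreciation rate is n + g + δ = 0.03 + 0.03 + 0.08 = 0.14.
MPK = 0.46·k^(0.46−1) = 0.46·4.358^(-0.54) ≈ 0.2078.
MPK > 0.14, so the economy is dynamically efficient (under-saving).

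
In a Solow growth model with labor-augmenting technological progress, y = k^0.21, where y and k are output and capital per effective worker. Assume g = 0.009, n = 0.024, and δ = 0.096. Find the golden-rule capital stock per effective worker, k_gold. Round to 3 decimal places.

k_gold ≈ 1.853

n + g + δ = 0.024 + 0.009 + 0.096 = 0.129.
Golden rule sets MPK = n+g+δ: 0.21·k^(0.21−1) = 0.129, so k_gold = (0.21/0.129)^(1/0.79) ≈ 1.8530.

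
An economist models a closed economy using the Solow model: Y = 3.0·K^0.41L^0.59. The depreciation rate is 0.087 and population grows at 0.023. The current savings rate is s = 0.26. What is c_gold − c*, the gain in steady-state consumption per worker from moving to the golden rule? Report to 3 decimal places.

Δc ≈ 0.815

Capital per worker breaks even when investment replaces (n + δ)·k; here n + δ = 0.11.
Current steady state (s = 0.26): k* = (0.26·3.0/0.11)^(1/0.59) ≈ 27.6610, y* = 3.0·27.6610^0.41 ≈ 11.7027, c* = (1−0.26)·11.7027 ≈ 8.6600.
Setting f'(k) = n+δ gives 0.41·3.0·k^(0.41−1) = 0.11, hence k_gold = (0.41·3.0/0.11)^(1/0.59) ≈ 59.8604.
y_gold = 3.0·59.8604^0.41 ≈ 16.0601, c_gold = y_gold − 0.11·k_gold ≈ 9.4755.
Gain: Δc = 9.4755 − 8.6600 ≈ 0.8154.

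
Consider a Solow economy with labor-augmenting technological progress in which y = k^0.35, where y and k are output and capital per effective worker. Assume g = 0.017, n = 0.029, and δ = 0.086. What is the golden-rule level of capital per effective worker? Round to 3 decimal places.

The effective depreciation rate is n + g + δ = 0.029 + 0.017 + 0.086 = 0.132.
Golden rule sets MPK = n+g+δ: 0.35·k^(0.35−1) = 0.132, so k_gold = (0.35/0.132)^(1/0.65) ≈ 4.4826.

k_gold ≈ 4.483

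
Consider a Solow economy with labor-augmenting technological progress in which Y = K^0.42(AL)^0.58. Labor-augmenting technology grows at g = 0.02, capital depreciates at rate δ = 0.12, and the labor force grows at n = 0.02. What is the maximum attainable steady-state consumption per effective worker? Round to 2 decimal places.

Capital per effective worker breaks even when investment replaces (n + g + δ)·k; here n + g + δ = 0.16.
Maximizing c = f(k) − (n+g+δ)·k gives f'(k) = n+g+δ, i.e. 0.42·k^(0.42−1) = 0.16, so k_gold = (0.42/0.16)^(1/0.58) ≈ 5.2800.
y_gold = 5.2800^0.42 ≈ 2.0114.
c_gold = y_gold − (n+g+δ)·k_gold = 2.0114 − 0.16·5.2800 ≈ 1.1666.

c_gold ≈ 1.17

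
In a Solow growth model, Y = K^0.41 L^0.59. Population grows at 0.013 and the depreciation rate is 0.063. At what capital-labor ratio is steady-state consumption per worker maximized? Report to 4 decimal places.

k_gold ≈ 17.4031

Break-even investment rate: n + δ = 0.013 + 0.063 = 0.076.
At the golden rule the marginal product of capital equals n+δ: 0.41·k^(0.41−1) = 0.076. Solving, k_gold = (0.41/0.076)^(1/0.59) ≈ 17.4031.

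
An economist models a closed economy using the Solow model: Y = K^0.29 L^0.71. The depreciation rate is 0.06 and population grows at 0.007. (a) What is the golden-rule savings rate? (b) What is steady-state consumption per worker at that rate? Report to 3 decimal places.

n + δ = 0.007 + 0.06 = 0.067.
For Cobb-Douglas, s_gold equals capital's share: s_gold = 0.29.
Setting f'(k) = n+δ gives 0.29·k^(0.29−1) = 0.067, hence k_gold = (0.29/0.067)^(1/0.71) ≈ 7.8746.
y_gold = 7.8746^0.29 ≈ 1.8193; c_gold = (1−0.29)·y_gold ≈ 1.2917.

(a) s_gold = 0.290; (b) c_gold ≈ 1.292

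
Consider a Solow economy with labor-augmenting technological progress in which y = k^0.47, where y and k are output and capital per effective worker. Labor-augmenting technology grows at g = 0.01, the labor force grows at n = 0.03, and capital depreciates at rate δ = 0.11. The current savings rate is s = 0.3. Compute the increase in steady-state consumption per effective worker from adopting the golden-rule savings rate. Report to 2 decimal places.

Δc ≈ 0.16

The effective depreciation rate is n + g + δ = 0.03 + 0.01 + 0.11 = 0.15.
Current steady state (s = 0.3): k* = (0.3/0.15)^(1/0.53) ≈ 3.6981, y* = 3.6981^0.47 ≈ 1.8491, c* = (1−0.3)·1.8491 ≈ 1.2943.
Golden rule sets MPK = n+g+δ: 0.47·k^(0.47−1) = 0.15, so k_gold = (0.47/0.15)^(1/0.53) ≈ 8.6270.
y_gold = 8.6270^0.47 ≈ 2.7533, c_gold = y_gold − 0.15·k_gold ≈ 1.4593.
Gain: Δc = 1.4593 − 1.2943 ≈ 0.1649.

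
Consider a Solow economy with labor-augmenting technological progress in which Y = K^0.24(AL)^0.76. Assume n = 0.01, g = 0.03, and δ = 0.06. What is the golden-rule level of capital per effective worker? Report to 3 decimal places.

The effective depreciation rate is n + g + δ = 0.01 + 0.03 + 0.06 = 0.1.
Golden rule sets MPK = n+g+δ: 0.24·k^(0.24−1) = 0.1, so k_gold = (0.24/0.1)^(1/0.76) ≈ 3.1643.

k_gold ≈ 3.164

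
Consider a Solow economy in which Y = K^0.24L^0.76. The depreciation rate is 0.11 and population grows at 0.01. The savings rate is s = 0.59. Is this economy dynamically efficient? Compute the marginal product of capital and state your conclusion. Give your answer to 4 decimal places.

Capital per worker breaks even when investment replaces (n + δ)·k; here n + δ = 0.12.
Steady-state k*: s·k^0.24 = 0.12·k gives k* = (0.59/0.12)^(1/0.76) ≈ 8.1300.
MPK = 0.24·8.1300^(-0.76) ≈ 0.0488.
MPK < n+δ = 0.12, so the economy is dynamically inefficient (over-saving).

dynamically inefficient; MPK ≈ 0.0488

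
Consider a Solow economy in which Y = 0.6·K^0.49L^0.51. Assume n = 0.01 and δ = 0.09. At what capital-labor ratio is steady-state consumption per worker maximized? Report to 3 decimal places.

Capital per worker breaks even when investment replaces (n + δ)·k; here n + δ = 0.1.
Maximizing c = f(k) − (n+δ)·k gives f'(k) = n+δ, i.e. 0.49·0.6·k^(0.49−1) = 0.1, so k_gold = (0.49·0.6/0.1)^(1/0.51) ≈ 8.2857.

k_gold ≈ 8.286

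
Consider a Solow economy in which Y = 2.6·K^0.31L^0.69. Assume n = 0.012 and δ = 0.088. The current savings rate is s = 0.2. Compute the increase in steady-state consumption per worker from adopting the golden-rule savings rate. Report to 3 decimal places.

Δc ≈ 0.219

Capital per worker breaks even when investment replaces (n + δ)·k; here n + δ = 0.1.
Current steady state (s = 0.2): k* = (0.2·2.6/0.1)^(1/0.69) ≈ 10.9065, y* = 2.6·10.9065^0.31 ≈ 5.4533, c* = (1−0.2)·5.4533 ≈ 4.3626.
Maximizing c = f(k) − (n+δ)·k gives f'(k) = n+δ, i.e. 0.31·2.6·k^(0.31−1) = 0.1, so k_gold = (0.31·2.6/0.1)^(1/0.69) ≈ 20.5840.
y_gold = 2.6·20.5840^0.31 ≈ 6.6400, c_gold = y_gold − 0.1·k_gold ≈ 4.5816.
Gain: Δc = 4.5816 − 4.3626 ≈ 0.2190.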